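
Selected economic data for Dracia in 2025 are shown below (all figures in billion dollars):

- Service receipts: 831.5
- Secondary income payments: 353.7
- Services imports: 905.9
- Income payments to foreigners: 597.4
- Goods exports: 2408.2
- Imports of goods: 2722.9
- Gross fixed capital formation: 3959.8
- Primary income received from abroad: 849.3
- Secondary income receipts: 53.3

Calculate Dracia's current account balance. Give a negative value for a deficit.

-437.6

Goods balance = 2408.2 - 2722.9 = -314.7
Services balance = 831.5 - 905.9 = -74.4
Trade balance (goods + services) = -314.7 + (-74.4) = -389.1
Net primary income = 849.3 - 597.4 = 251.9
Net secondary income = 53.3 - 353.7 = -300.4
Current account = -389.1 + 251.9 + (-300.4) = -437.6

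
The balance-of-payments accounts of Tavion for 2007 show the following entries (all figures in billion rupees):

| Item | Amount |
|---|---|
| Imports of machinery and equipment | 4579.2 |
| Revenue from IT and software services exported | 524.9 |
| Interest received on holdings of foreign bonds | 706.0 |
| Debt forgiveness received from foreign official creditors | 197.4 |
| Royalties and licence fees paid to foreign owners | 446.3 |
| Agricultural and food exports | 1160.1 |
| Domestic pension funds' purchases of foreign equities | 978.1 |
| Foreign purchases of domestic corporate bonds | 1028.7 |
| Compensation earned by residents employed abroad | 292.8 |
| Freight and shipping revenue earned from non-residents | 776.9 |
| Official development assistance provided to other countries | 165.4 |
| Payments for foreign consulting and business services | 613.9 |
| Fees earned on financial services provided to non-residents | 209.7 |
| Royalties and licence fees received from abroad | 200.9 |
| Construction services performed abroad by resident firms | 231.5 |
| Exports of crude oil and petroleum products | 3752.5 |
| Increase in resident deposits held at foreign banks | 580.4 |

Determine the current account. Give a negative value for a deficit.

2050.5

Goods: -4579.2 + 1160.1 + 3752.5 = 333.4
Services: 524.9 - 446.3 + 200.9 + 776.9 - 613.9 + 209.7 + 231.5 = 883.7
Primary income: 706.0 + 292.8 = 998.8
Secondary income: -165.4
Current account = 333.4 + 883.7 + 998.8 + (-165.4) = 2050.5
(Excluded from the current account — capital account: debt forgiveness received from foreign official creditors 197.4; financial account: domestic pension funds' purchases of foreign equities 978.1, foreign purchases of domestic corporate bonds 1028.7, increase in resident deposits held at foreign banks 580.4.)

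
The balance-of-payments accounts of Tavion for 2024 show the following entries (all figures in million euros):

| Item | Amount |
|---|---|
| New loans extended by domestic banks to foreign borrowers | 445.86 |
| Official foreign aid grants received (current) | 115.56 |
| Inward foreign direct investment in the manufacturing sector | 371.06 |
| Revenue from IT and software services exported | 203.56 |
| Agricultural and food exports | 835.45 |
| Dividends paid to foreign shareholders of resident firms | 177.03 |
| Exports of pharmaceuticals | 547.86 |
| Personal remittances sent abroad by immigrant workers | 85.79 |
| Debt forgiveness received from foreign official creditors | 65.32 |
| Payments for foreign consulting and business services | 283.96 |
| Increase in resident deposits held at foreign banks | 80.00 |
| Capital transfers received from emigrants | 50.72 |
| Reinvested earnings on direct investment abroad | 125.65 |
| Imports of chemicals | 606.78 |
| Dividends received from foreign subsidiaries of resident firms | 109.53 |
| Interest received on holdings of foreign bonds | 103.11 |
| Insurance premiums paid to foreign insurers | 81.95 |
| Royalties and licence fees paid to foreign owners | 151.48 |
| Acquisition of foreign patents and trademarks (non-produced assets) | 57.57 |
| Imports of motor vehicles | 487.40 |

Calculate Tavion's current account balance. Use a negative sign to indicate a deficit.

166.33

Goods: 835.45 + 547.86 - 606.78 - 487.40 = 289.13
Services: -81.95 - 151.48 + 203.56 - 283.96 = -313.83
Primary income: -177.03 + 109.53 + 125.65 + 103.11 = 161.26
Secondary income: -85.79 + 115.56 = 29.77
Current account = 289.13 + (-313.83) + 161.26 + 29.77 = 166.33
(Excluded from the current account — financial account: new loans extended by domestic banks to foreign borrowers 445.86, inward foreign direct investment in the manufacturing sector 371.06, increase in resident deposits held at foreign banks 80.00; capital account: debt forgiveness received from foreign official creditors 65.32, capital transfers received from emigrants 50.72, acquisition of foreign patents and trademarks (non-produced assets) 57.57.)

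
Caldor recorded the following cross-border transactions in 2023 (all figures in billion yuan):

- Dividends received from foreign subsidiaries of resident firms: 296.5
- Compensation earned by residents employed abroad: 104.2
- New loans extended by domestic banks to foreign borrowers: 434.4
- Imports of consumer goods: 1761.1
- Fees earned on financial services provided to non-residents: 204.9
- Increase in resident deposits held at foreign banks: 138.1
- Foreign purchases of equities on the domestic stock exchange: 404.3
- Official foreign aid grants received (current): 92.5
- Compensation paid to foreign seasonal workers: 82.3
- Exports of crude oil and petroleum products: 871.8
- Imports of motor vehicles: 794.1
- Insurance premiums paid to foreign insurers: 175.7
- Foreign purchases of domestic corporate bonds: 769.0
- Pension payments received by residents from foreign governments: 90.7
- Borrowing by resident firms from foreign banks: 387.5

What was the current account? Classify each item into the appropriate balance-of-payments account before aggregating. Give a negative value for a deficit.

-1152.6

Goods: -1761.1 + 871.8 - 794.1 = -1683.4
Services: -175.7 + 204.9 = 29.2
Primary income: 296.5 - 82.3 + 104.2 = 318.4
Secondary income: 92.5 + 90.7 = 183.2
Current account = (-1683.4) + 29.2 + 318.4 + 183.2 = -1152.6
(Excluded from the current account — financial account: new loans extended by domestic banks to foreign borrowers 434.4, increase in resident deposits held at foreign banks 138.1, foreign purchases of equities on the domestic stock exchange 404.3, foreign purchases of domestic corporate bonds 769.0, borrowing by resident firms from foreign banks 387.5.)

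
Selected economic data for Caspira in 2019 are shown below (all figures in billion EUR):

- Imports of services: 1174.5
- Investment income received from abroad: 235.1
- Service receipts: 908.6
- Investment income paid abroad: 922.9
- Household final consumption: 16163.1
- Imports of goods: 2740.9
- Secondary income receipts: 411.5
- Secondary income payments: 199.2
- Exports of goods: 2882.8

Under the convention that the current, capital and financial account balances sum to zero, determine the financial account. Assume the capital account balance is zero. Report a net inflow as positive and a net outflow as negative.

599.5

Goods balance = 2882.8 - 2740.9 = 141.9
Services balance = 908.6 - 1174.5 = -265.9
Trade balance (goods + services) = 141.9 + (-265.9) = -124.0
Net primary income = 235.1 - 922.9 = -687.8
Net secondary income = 411.5 - 199.2 = 212.3
Current account = -124.0 + (-687.8) + 212.3 = -599.5
Financial account = -(-599.5) = 599.5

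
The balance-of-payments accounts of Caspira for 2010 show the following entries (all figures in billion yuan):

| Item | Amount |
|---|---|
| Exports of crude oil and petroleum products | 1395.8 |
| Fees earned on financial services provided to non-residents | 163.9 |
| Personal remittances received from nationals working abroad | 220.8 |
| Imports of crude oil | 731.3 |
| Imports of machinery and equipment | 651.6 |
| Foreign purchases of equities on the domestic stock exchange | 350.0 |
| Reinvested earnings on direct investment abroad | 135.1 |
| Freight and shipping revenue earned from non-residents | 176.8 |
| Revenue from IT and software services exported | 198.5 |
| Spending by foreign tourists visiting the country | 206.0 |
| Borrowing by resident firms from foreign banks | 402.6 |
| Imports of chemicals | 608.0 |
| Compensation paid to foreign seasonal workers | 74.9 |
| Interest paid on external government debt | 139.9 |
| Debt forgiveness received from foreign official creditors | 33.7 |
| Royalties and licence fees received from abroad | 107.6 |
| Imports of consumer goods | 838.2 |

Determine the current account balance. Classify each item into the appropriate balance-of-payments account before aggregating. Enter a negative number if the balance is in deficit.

Goods: -838.2 - 651.6 - 731.3 + 1395.8 - 608.0 = -1433.3
Services: 163.9 + 198.5 + 107.6 + 206.0 + 176.8 = 852.8
Primary income: -74.9 + 135.1 - 139.9 = -79.7
Secondary income: 220.8
Current account = (-1433.3) + 852.8 + (-79.7) + 220.8 = -439.4
(Excluded from the current account — financial account: foreign purchases of equities on the domestic stock exchange 350.0, borrowing by resident firms from foreign banks 402.6; capital account: debt forgiveness received from foreign official creditors 33.7.)

-439.4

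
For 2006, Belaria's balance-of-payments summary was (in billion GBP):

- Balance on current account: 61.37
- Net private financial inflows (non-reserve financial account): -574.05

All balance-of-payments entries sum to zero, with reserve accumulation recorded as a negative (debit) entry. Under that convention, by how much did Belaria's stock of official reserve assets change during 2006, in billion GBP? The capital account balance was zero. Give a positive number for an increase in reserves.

-512.68

Official reserve transactions balance = -(61.37 + (-574.05)) = 512.68
An accumulation of reserves is recorded as a debit (negative entry), so the change in the stock of reserves is the negative of that balance.
Change in official reserves = -(512.68) = -512.68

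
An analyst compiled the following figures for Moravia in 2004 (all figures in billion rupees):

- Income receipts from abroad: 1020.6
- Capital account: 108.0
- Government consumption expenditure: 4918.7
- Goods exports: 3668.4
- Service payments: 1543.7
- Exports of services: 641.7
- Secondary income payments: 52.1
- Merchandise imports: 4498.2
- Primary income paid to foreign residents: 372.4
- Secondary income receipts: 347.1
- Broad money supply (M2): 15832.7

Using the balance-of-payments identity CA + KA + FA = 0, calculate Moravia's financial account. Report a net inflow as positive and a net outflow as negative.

Goods balance = 3668.4 - 4498.2 = -829.8
Services balance = 641.7 - 1543.7 = -902.0
Trade balance (goods + services) = -829.8 + (-902.0) = -1731.8
Net primary income = 1020.6 - 372.4 = 648.2
Net secondary income = 347.1 - 52.1 = 295.0
Current account = -1731.8 + 648.2 + 295.0 = -788.6
Financial account = -(-788.6 + 108.0) = 680.6

680.6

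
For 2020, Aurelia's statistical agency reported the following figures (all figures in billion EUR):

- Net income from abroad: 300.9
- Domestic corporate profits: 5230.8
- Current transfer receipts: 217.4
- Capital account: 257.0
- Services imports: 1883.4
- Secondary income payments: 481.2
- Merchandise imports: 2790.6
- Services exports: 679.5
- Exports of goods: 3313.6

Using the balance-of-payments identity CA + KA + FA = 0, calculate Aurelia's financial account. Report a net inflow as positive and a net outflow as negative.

Goods balance = 3313.6 - 2790.6 = 523.0
Services balance = 679.5 - 1883.4 = -1203.9
Trade balance (goods + services) = 523.0 + (-1203.9) = -680.9
Net primary income = 300.9
Net secondary income = 217.4 - 481.2 = -263.8
Current account = -680.9 + 300.9 + (-263.8) = -643.8
Financial account = -(-643.8 + 257.0) = 386.8

386.8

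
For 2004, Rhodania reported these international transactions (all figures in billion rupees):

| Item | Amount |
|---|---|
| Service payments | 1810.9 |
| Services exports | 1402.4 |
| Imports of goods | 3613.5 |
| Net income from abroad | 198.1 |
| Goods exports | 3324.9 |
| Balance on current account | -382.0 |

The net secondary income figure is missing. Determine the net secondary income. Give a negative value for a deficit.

117.0

Current account = goods balance + services balance + net primary income + net secondary income
Sum of the known components = -499.0
Net secondary income = CA - (known components) = -382.0 - (-499.0) = 117.0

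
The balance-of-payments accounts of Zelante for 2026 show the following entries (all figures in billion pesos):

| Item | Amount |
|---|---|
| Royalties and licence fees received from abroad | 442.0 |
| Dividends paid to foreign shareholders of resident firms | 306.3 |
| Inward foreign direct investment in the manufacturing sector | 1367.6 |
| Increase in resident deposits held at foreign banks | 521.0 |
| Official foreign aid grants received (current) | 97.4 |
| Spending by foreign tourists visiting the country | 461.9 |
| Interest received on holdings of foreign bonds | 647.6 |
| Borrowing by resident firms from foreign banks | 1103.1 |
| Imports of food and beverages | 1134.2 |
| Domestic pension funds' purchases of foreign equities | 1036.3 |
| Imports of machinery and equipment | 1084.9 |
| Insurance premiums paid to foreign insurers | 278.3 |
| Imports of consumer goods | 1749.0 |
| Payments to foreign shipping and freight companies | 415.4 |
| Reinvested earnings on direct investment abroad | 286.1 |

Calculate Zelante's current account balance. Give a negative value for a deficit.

-3033.1

Goods: -1134.2 - 1749.0 - 1084.9 = -3968.1
Services: -415.4 + 461.9 + 442.0 - 278.3 = 210.2
Primary income: -306.3 + 286.1 + 647.6 = 627.4
Secondary income: 97.4
Current account = (-3968.1) + 210.2 + 627.4 + 97.4 = -3033.1
(Excluded from the current account — financial account: inward foreign direct investment in the manufacturing sector 1367.6, increase in resident deposits held at foreign banks 521.0, borrowing by resident firms from foreign banks 1103.1, domestic pension funds' purchases of foreign equities 1036.3.)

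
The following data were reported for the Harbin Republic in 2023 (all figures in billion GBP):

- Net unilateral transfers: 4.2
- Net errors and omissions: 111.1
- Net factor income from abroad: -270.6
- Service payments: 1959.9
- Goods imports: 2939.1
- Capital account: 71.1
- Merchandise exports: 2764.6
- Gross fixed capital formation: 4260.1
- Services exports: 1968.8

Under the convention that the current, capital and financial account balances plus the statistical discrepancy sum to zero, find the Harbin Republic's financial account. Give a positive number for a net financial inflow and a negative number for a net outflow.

249.8

Goods balance = 2764.6 - 2939.1 = -174.5
Services balance = 1968.8 - 1959.9 = 8.9
Trade balance (goods + services) = -174.5 + 8.9 = -165.6
Net primary income = -270.6
Net secondary income = 4.2
Current account = -165.6 + (-270.6) + 4.2 = -432.0
Financial account = -(-432.0 + 71.1 + 111.1) = 249.8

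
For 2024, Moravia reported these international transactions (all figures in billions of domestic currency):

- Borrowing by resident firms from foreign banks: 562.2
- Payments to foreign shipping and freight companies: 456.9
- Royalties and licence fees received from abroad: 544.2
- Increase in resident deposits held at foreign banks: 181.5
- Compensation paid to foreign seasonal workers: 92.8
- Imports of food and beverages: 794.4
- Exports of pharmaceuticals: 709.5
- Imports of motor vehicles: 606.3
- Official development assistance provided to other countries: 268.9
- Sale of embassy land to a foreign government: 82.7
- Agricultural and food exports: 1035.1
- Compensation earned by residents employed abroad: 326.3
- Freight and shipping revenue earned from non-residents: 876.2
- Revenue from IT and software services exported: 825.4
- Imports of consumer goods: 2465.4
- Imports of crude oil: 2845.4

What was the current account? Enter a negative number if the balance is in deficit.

-3213.4

Goods: -2465.4 - 794.4 - 606.3 - 2845.4 + 1035.1 + 709.5 = -4966.9
Services: 544.2 + 876.2 - 456.9 + 825.4 = 1788.9
Primary income: -92.8 + 326.3 = 233.5
Secondary income: -268.9
Current account = (-4966.9) + 1788.9 + 233.5 + (-268.9) = -3213.4
(Excluded from the current account — financial account: borrowing by resident firms from foreign banks 562.2, increase in resident deposits held at foreign banks 181.5; capital account: sale of embassy land to a foreign government 82.7.)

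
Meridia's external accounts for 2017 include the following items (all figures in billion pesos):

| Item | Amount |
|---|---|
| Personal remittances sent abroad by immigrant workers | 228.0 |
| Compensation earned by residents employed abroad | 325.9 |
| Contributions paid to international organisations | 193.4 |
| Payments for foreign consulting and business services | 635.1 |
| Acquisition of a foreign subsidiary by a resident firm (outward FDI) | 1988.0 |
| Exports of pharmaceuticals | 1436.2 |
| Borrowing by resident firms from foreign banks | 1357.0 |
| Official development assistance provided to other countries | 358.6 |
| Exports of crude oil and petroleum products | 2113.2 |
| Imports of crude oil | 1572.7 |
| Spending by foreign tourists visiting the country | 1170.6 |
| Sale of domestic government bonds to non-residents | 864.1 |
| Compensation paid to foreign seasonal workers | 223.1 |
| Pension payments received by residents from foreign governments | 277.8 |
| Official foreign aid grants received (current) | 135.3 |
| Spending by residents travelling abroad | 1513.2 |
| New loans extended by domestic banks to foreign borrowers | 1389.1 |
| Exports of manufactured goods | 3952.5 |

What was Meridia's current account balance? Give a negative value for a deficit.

4687.4

Goods: -1572.7 + 1436.2 + 2113.2 + 3952.5 = 5929.2
Services: 1170.6 - 635.1 - 1513.2 = -977.7
Primary income: 325.9 - 223.1 = 102.8
Secondary income: 135.3 - 358.6 - 193.4 + 277.8 - 228.0 = -366.9
Current account = 5929.2 + (-977.7) + 102.8 + (-366.9) = 4687.4
(Excluded from the current account — financial account: acquisition of a foreign subsidiary by a resident firm (outward FDI) 1988.0, borrowing by resident firms from foreign banks 1357.0, sale of domestic government bonds to non-residents 864.1, new loans extended by domestic banks to foreign borrowers 1389.1.)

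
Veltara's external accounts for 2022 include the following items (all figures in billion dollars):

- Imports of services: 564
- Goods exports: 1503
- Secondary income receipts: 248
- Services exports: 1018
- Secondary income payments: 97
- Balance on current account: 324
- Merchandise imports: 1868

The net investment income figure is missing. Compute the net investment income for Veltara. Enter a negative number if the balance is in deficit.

Current account = goods balance + services balance + net primary income + net secondary income
Sum of the known components = 240
Net investment income = CA - (known components) = 324 - 240 = 84

84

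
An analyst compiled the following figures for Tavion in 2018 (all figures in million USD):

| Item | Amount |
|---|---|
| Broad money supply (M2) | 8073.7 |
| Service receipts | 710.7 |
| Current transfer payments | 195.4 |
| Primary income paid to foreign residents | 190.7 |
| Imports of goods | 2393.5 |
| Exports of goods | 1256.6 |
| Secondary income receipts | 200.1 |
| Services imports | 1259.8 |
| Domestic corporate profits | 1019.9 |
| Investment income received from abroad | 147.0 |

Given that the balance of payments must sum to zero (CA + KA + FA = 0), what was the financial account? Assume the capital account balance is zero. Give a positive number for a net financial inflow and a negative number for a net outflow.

Goods balance = 1256.6 - 2393.5 = -1136.9
Services balance = 710.7 - 1259.8 = -549.1
Trade balance (goods + services) = -1136.9 + (-549.1) = -1686.0
Net primary income = 147.0 - 190.7 = -43.7
Net secondary income = 200.1 - 195.4 = 4.7
Current account = -1686.0 + (-43.7) + 4.7 = -1725.0
Financial account = -(-1725.0) = 1725.0

1725.0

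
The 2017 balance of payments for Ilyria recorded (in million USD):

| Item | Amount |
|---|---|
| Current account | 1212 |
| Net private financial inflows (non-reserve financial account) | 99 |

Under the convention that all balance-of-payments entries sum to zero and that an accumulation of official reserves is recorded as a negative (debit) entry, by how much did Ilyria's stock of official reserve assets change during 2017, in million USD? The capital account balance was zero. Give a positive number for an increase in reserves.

Official reserve transactions balance = -(1212 + 99) = -1311
An accumulation of reserves is recorded as a debit (negative entry), so the change in the stock of reserves is the negative of that balance.
Change in official reserves = -(-1311) = 1311

1311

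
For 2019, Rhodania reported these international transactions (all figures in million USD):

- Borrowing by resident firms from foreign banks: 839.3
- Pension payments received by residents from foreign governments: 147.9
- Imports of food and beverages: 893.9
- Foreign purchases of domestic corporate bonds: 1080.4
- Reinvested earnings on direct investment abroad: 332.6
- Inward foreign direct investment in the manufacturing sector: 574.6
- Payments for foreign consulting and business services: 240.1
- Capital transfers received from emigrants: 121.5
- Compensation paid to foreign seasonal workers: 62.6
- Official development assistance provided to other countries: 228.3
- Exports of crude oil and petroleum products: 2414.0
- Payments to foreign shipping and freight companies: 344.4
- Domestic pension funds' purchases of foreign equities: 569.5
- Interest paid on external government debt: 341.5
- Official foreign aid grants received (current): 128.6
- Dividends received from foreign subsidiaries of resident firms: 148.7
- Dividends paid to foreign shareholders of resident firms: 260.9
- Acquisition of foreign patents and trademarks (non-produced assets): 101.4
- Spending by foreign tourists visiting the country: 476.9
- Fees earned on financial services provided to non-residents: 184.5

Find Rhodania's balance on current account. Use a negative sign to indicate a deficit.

Goods: -893.9 + 2414.0 = 1520.1
Services: -344.4 + 476.9 + 184.5 - 240.1 = 76.9
Primary income: 332.6 - 341.5 - 260.9 + 148.7 - 62.6 = -183.7
Secondary income: -228.3 + 128.6 + 147.9 = 48.2
Current account = 1520.1 + 76.9 + (-183.7) + 48.2 = 1461.5
(Excluded from the current account — financial account: borrowing by resident firms from foreign banks 839.3, foreign purchases of domestic corporate bonds 1080.4, inward foreign direct investment in the manufacturing sector 574.6, domestic pension funds' purchases of foreign equities 569.5; capital account: capital transfers received from emigrants 121.5, acquisition of foreign patents and trademarks (non-produced assets) 101.4.)

1461.5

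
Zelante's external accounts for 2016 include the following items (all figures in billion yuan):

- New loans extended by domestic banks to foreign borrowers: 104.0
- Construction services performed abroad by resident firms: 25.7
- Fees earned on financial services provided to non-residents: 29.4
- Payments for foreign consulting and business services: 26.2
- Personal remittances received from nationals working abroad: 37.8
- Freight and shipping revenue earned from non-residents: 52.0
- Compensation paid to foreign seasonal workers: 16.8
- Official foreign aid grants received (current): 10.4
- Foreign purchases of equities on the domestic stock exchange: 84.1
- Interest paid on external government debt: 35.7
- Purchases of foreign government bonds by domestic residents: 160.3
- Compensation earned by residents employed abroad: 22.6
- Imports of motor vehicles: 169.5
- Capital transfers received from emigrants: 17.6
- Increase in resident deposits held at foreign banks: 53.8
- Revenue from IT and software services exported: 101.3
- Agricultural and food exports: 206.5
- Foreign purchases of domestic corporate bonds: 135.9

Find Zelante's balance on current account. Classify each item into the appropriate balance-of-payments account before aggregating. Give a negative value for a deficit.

Goods: 206.5 - 169.5 = 37.0
Services: -26.2 + 29.4 + 25.7 + 101.3 + 52.0 = 182.2
Primary income: -35.7 - 16.8 + 22.6 = -29.9
Secondary income: 10.4 + 37.8 = 48.2
Current account = 37.0 + 182.2 + (-29.9) + 48.2 = 237.5
(Excluded from the current account — financial account: new loans extended by domestic banks to foreign borrowers 104.0, foreign purchases of equities on the domestic stock exchange 84.1, purchases of foreign government bonds by domestic residents 160.3, increase in resident deposits held at foreign banks 53.8, foreign purchases of domestic corporate bonds 135.9; capital account: capital transfers received from emigrants 17.6.)

237.5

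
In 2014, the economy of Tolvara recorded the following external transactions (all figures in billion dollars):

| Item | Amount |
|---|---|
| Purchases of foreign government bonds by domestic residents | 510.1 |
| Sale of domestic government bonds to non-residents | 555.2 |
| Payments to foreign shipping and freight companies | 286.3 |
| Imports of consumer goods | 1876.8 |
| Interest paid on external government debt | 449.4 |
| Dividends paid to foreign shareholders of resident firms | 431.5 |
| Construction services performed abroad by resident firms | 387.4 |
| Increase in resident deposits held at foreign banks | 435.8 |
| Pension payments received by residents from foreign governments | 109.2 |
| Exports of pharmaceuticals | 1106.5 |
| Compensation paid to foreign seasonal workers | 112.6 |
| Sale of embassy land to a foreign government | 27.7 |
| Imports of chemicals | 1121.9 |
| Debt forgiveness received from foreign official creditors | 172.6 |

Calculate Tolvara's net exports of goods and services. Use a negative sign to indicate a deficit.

-1791.1

Goods: 1106.5 - 1876.8 - 1121.9 = -1892.2
Services: 387.4 - 286.3 = 101.1
Trade balance = -1892.2 + 101.1 = -1791.1
(Excluded from the trade balance — financial account: purchases of foreign government bonds by domestic residents 510.1, sale of domestic government bonds to non-residents 555.2, increase in resident deposits held at foreign banks 435.8; primary income: interest paid on external government debt 449.4, dividends paid to foreign shareholders of resident firms 431.5, compensation paid to foreign seasonal workers 112.6; secondary income: pension payments received by residents from foreign governments 109.2; capital account: sale of embassy land to a foreign government 27.7, debt forgiveness received from foreign official creditors 172.6.)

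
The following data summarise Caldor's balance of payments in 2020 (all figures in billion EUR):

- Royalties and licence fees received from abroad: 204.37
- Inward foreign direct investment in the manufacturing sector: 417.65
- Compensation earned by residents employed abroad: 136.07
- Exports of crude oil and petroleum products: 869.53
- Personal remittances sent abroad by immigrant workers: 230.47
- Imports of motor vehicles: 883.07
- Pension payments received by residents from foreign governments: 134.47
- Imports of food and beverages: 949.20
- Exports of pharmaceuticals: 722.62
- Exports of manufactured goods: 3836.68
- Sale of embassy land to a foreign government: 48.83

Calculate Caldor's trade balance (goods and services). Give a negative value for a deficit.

Goods: -949.20 + 3836.68 - 883.07 + 869.53 + 722.62 = 3596.56
Services: 204.37
Trade balance = 3596.56 + 204.37 = 3800.93
(Excluded from the trade balance — financial account: inward foreign direct investment in the manufacturing sector 417.65; primary income: compensation earned by residents employed abroad 136.07; secondary income: personal remittances sent abroad by immigrant workers 230.47, pension payments received by residents from foreign governments 134.47; capital account: sale of embassy land to a foreign government 48.83.)

3800.93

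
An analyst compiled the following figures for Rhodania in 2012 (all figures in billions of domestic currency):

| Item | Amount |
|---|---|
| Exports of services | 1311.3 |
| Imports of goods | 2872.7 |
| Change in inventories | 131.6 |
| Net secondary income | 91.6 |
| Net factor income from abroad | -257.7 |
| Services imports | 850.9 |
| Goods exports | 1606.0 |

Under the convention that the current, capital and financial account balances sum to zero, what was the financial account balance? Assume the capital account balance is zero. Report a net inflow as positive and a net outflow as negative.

972.4

Goods balance = 1606.0 - 2872.7 = -1266.7
Services balance = 1311.3 - 850.9 = 460.4
Trade balance (goods + services) = -1266.7 + 460.4 = -806.3
Net primary income = -257.7
Net secondary income = 91.6
Current account = -806.3 + (-257.7) + 91.6 = -972.4
Financial account = -(-972.4) = 972.4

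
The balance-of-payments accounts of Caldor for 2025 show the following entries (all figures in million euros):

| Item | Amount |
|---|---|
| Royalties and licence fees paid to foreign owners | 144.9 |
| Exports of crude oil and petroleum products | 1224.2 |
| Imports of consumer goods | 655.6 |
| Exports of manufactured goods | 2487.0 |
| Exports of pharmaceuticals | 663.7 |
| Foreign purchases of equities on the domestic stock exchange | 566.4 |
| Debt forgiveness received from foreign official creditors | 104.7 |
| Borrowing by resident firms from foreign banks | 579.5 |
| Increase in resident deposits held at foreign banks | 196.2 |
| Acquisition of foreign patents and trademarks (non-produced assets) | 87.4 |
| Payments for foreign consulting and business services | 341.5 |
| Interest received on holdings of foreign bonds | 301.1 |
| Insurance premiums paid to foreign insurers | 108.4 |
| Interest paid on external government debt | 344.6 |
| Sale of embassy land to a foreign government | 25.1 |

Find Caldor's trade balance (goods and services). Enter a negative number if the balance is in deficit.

Goods: 2487.0 + 663.7 - 655.6 + 1224.2 = 3719.3
Services: -108.4 - 144.9 - 341.5 = -594.8
Trade balance = 3719.3 + (-594.8) = 3124.5
(Excluded from the trade balance — financial account: foreign purchases of equities on the domestic stock exchange 566.4, borrowing by resident firms from foreign banks 579.5, increase in resident deposits held at foreign banks 196.2; capital account: debt forgiveness received from foreign official creditors 104.7, acquisition of foreign patents and trademarks (non-produced assets) 87.4, sale of embassy land to a foreign government 25.1; primary income: interest received on holdings of foreign bonds 301.1, interest paid on external government debt 344.6.)

3124.5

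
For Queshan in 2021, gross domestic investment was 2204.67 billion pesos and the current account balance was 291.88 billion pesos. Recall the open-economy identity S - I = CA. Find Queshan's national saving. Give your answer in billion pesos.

S - I = CA (net lending to the rest of the world).
S = I + CA = 2204.67 + 291.88 = 2496.55

2496.55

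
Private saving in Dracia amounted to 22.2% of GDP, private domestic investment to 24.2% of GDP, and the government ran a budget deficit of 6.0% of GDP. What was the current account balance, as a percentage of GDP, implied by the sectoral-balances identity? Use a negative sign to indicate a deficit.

By the sectoral-balances identity, CA = (S_private - I) + (T - G).
Private balance = 22.2 - 24.2 = -2.0
Government balance (T - G) = -6.0
CA = -2.0 + (-6.0) = -8.0

-8.0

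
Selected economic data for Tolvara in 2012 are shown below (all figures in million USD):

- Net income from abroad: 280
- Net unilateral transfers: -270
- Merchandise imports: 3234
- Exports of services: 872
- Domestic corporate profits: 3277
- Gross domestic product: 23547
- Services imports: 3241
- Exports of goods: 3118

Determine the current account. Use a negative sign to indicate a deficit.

Goods balance = 3118 - 3234 = -116
Services balance = 872 - 3241 = -2369
Trade balance (goods + services) = -116 + (-2369) = -2485
Net primary income = 280
Net secondary income = -270
Current account = -2485 + 280 + (-270) = -2475

-2475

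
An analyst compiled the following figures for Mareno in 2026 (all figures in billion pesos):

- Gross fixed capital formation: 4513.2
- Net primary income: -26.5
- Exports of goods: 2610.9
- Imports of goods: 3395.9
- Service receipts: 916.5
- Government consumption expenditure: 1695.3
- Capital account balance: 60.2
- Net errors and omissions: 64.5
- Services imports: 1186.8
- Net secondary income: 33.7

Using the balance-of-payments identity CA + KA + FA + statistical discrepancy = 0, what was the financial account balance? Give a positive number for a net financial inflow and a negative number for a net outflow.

923.4

Goods balance = 2610.9 - 3395.9 = -785.0
Services balance = 916.5 - 1186.8 = -270.3
Trade balance (goods + services) = -785.0 + (-270.3) = -1055.3
Net primary income = -26.5
Net secondary income = 33.7
Current account = -1055.3 + (-26.5) + 33.7 = -1048.1
Financial account = -(-1048.1 + 60.2 + 64.5) = 923.4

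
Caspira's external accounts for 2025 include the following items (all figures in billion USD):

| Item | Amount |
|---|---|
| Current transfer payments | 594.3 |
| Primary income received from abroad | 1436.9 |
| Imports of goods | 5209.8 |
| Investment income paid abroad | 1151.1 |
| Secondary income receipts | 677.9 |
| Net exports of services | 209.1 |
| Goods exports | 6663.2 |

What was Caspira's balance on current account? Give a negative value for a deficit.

Goods balance = 6663.2 - 5209.8 = 1453.4
Services balance = 209.1
Trade balance (goods + services) = 1453.4 + 209.1 = 1662.5
Net primary income = 1436.9 - 1151.1 = 285.8
Net secondary income = 677.9 - 594.3 = 83.6
Current account = 1662.5 + 285.8 + 83.6 = 2031.9

2031.9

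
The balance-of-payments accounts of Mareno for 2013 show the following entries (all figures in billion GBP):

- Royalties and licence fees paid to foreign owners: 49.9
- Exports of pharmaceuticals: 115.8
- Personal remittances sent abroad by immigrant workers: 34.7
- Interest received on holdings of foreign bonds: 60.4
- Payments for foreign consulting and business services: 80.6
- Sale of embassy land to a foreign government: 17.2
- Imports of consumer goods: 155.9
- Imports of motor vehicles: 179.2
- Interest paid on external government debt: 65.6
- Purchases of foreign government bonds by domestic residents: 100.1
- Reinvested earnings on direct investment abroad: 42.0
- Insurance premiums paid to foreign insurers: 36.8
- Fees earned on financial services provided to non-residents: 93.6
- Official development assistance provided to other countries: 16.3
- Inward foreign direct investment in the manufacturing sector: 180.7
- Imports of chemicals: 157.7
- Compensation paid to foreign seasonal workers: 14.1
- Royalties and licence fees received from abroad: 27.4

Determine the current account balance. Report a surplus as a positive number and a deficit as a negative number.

-451.6

Goods: -179.2 - 155.9 + 115.8 - 157.7 = -377.0
Services: -36.8 - 49.9 + 93.6 + 27.4 - 80.6 = -46.3
Primary income: -65.6 + 42.0 - 14.1 + 60.4 = 22.7
Secondary income: -16.3 - 34.7 = -51.0
Current account = (-377.0) + (-46.3) + 22.7 + (-51.0) = -451.6
(Excluded from the current account — capital account: sale of embassy land to a foreign government 17.2; financial account: purchases of foreign government bonds by domestic residents 100.1, inward foreign direct investment in the manufacturing sector 180.7.)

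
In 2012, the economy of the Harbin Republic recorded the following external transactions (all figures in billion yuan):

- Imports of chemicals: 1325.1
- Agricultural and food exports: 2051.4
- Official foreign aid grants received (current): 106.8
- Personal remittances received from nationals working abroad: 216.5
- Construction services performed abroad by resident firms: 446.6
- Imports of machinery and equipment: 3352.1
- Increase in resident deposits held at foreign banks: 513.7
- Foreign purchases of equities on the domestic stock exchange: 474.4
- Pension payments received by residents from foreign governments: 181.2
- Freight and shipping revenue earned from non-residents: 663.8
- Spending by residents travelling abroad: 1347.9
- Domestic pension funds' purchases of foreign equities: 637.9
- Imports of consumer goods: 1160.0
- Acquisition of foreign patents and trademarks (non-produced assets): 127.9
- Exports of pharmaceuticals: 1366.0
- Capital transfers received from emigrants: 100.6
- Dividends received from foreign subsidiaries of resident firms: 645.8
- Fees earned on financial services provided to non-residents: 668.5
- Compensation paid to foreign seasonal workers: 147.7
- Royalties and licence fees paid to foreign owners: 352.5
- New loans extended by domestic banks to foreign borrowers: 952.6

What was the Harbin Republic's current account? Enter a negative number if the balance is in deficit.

-1338.7

Goods: 2051.4 - 3352.1 + 1366.0 - 1160.0 - 1325.1 = -2419.8
Services: 446.6 + 663.8 + 668.5 - 1347.9 - 352.5 = 78.5
Primary income: 645.8 - 147.7 = 498.1
Secondary income: 181.2 + 216.5 + 106.8 = 504.5
Current account = (-2419.8) + 78.5 + 498.1 + 504.5 = -1338.7
(Excluded from the current account — financial account: increase in resident deposits held at foreign banks 513.7, foreign purchases of equities on the domestic stock exchange 474.4, domestic pension funds' purchases of foreign equities 637.9, new loans extended by domestic banks to foreign borrowers 952.6; capital account: acquisition of foreign patents and trademarks (non-produced assets) 127.9, capital transfers received from emigrants 100.6.)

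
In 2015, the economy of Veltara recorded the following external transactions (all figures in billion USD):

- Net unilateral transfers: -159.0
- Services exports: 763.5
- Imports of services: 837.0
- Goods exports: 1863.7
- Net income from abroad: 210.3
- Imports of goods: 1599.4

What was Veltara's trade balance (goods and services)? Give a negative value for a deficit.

190.8

Goods balance = 1863.7 - 1599.4 = 264.3
Services balance = 763.5 - 837.0 = -73.5
Trade balance (goods + services) = 264.3 + (-73.5) = 190.8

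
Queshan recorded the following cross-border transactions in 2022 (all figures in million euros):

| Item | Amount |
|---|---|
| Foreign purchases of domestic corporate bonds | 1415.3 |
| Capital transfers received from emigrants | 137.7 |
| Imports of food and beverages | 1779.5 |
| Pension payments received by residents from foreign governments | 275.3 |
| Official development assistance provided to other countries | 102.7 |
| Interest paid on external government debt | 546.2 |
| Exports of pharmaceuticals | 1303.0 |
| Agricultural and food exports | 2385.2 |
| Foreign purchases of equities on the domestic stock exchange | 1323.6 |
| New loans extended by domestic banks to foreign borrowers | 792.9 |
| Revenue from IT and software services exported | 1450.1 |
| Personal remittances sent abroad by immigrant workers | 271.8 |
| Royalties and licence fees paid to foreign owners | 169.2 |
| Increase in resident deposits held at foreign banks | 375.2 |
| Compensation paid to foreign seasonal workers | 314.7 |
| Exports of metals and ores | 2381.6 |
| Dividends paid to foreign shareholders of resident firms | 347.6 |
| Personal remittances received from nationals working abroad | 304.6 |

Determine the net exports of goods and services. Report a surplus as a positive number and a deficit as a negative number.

5571.2

Goods: 2381.6 + 2385.2 + 1303.0 - 1779.5 = 4290.3
Services: 1450.1 - 169.2 = 1280.9
Trade balance = 4290.3 + 1280.9 = 5571.2
(Excluded from the trade balance — financial account: foreign purchases of domestic corporate bonds 1415.3, foreign purchases of equities on the domestic stock exchange 1323.6, new loans extended by domestic banks to foreign borrowers 792.9, increase in resident deposits held at foreign banks 375.2; capital account: capital transfers received from emigrants 137.7; secondary income: pension payments received by residents from foreign governments 275.3, official development assistance provided to other countries 102.7, personal remittances sent abroad by immigrant workers 271.8, personal remittances received from nationals working abroad 304.6; primary income: interest paid on external government debt 546.2, compensation paid to foreign seasonal workers 314.7, dividends paid to foreign shareholders of resident firms 347.6.)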